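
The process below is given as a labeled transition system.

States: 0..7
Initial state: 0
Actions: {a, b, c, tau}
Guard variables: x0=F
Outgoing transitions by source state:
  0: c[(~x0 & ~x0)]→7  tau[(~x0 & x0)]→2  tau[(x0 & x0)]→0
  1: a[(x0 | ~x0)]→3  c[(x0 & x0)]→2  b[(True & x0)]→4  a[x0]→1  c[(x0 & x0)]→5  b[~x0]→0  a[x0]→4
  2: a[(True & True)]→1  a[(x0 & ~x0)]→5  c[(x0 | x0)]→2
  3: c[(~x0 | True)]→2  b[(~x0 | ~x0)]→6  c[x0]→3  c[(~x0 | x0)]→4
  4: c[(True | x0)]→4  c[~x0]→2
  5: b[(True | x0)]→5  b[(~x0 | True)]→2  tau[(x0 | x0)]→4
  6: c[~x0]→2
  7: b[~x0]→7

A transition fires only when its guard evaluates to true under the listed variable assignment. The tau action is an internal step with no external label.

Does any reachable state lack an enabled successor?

Answer: DEADLOCK-FREE

Trace:
Reachable = {0,7}
  0: c→7  [deg 1]
  7: b→7  [deg 1]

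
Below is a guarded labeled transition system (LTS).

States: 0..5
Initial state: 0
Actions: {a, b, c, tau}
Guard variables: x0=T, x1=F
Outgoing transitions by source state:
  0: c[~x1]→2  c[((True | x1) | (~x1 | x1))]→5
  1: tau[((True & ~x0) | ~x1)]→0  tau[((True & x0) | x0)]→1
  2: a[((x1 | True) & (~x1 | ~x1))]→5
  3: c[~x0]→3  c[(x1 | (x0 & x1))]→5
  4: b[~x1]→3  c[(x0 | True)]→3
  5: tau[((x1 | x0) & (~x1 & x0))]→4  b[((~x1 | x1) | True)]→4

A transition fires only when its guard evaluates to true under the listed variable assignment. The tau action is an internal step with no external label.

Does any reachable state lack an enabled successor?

Reachable = {0,2,3,4,5}
  0: c→2  c→5  [2 exit(s)]
  2: a→5  [1 exit(s)]
  3: ∅  [STUCK]
  4: b→3  c→3  [2 exit(s)]
  5: b→4  tau→4  [2 exit(s)]
witness 3: c·tau·b

Answer: DEADLOCK at state 3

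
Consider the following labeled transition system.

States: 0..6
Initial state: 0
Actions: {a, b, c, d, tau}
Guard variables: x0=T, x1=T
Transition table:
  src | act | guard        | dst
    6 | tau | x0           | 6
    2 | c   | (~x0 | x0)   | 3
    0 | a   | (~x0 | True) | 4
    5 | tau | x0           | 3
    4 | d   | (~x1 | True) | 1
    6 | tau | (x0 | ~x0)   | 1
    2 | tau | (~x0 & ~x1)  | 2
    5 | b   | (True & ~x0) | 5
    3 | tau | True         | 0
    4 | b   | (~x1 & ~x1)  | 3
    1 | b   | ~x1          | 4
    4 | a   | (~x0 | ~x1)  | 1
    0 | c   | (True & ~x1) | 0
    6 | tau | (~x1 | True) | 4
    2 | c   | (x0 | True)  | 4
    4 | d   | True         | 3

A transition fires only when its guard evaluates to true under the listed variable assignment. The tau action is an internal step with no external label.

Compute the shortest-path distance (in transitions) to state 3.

Layered search for 3:
  L0 = {0}
  L1 = {4}
  L2 = {1,3}
depth(3)=2, e.g. a·d

Answer: 2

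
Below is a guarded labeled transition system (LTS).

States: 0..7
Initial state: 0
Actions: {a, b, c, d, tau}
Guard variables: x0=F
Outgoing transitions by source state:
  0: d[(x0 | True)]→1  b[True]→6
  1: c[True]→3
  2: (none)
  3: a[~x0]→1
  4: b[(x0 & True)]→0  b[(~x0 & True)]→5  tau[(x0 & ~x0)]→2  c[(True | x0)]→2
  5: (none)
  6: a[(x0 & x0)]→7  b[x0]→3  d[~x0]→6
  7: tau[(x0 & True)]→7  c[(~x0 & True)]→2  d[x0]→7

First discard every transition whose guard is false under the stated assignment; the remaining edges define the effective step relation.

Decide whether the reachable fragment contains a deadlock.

Reach set: {0,1,3,6}
  0: b→6  d→1  [deg 2]
  1: c→3  [deg 1]
  3: a→1  [deg 1]
  6: d→6  [deg 1]

Answer: DEADLOCK-FREE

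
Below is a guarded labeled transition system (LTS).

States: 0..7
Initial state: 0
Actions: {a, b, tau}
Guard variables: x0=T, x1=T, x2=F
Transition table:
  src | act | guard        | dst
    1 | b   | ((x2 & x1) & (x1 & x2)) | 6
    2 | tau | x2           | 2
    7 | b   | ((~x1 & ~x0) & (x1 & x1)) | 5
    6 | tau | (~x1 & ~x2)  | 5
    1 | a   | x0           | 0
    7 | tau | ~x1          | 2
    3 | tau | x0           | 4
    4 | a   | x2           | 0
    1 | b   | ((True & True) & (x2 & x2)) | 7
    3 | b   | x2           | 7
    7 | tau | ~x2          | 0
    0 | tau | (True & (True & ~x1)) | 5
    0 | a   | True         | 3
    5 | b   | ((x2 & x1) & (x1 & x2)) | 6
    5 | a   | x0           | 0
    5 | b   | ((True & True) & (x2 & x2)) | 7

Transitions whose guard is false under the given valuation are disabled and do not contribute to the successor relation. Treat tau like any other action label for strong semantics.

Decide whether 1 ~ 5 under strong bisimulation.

Answer: BISIMILAR

Analysis:
Refine partition for ~:
  π0 = {{0,1,2,3,4,5,6,7}}
  π1 = {{0,1,5},{2,4,6},{3,7}}
  π2 = {{0},{1,5},{2,4,6},{3},{7}}
Fixed point at round 3; 5 class(es).
class of 1: {1,5}; class of 5: {1,5}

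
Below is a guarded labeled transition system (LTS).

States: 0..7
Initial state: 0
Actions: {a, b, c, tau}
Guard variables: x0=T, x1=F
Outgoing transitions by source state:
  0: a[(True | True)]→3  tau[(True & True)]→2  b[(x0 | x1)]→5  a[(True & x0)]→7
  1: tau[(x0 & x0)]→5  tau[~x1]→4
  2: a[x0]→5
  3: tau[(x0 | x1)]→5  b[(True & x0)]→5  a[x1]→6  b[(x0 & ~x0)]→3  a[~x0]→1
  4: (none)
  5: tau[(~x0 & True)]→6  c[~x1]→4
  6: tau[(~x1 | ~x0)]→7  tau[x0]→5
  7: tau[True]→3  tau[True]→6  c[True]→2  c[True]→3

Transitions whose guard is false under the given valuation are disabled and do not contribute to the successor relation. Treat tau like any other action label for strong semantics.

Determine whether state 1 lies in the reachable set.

Answer: UNREACHABLE

Trace:
16 transition(s) survive guard evaluation.
Layer 0: {0}
Layer 1: {2,3,5,7}  cumulative {0,2,3,5,7}
Layer 2: {4,6}  cumulative {0,2,3,4,5,6,7}
R = {0,2,3,4,5,6,7}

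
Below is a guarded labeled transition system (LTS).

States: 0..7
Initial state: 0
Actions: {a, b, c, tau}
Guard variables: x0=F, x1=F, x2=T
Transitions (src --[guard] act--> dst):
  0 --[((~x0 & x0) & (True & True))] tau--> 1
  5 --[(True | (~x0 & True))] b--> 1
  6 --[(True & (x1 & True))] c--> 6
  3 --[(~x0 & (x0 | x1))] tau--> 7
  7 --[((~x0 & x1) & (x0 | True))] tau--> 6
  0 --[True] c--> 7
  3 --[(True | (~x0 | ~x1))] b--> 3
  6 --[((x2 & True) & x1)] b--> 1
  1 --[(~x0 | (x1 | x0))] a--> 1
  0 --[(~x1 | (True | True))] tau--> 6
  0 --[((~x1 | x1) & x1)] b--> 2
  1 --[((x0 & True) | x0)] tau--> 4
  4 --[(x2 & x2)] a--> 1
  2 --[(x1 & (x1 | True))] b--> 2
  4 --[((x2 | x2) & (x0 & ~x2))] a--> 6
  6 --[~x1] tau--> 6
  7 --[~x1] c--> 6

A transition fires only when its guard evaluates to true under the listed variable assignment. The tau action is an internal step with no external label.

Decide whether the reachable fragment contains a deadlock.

R = {0,6,7}
  0: c→7  tau→6  [deg 2]
  6: tau→6  [deg 1]
  7: c→6  [deg 1]

Answer: DEADLOCK-FREE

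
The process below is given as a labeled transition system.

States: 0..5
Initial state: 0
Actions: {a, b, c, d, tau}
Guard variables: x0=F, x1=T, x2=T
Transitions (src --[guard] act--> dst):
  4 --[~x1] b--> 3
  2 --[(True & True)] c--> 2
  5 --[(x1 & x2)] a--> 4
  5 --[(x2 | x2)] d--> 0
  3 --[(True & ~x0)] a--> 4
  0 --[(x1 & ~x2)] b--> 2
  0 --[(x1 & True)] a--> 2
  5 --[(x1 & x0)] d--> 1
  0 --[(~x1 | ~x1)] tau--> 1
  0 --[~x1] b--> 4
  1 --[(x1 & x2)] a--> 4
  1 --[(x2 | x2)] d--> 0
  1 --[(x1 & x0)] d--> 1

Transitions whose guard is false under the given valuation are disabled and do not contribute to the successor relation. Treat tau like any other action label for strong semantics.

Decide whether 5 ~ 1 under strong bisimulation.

Compute ~ classes (split until stable):
  P[0] = {{0,1,2,3,4,5}}
  P[1] = {{0,3},{1,5},{2},{4}}
  P[2] = {{0},{1,5},{2},{3},{4}}
5 equivalence class(es) (converged in 3)
[5]={1,5}  [1]={1,5}

Answer: BISIMILAR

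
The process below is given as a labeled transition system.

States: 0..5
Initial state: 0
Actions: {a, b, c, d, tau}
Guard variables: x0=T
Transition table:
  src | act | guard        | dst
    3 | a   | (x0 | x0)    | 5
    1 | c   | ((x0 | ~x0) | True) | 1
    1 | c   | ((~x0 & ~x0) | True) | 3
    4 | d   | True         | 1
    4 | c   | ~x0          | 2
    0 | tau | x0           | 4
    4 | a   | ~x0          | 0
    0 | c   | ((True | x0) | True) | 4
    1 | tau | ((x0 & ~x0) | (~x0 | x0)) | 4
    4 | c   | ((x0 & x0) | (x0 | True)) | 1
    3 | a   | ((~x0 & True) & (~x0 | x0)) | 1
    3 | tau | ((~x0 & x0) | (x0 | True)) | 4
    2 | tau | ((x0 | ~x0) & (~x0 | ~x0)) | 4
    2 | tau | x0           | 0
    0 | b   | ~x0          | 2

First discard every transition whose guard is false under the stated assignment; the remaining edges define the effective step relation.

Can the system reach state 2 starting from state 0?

10 transition(s) survive guard evaluation.
depth 0: {0}
depth 1: {4}  now seen {0,4}
depth 2: {1}  now seen {0,1,4}
depth 3: {3}  now seen {0,1,3,4}
depth 4: {5}  now seen {0,1,3,4,5}
Reach set: {0,1,3,4,5}

Answer: UNREACHABLE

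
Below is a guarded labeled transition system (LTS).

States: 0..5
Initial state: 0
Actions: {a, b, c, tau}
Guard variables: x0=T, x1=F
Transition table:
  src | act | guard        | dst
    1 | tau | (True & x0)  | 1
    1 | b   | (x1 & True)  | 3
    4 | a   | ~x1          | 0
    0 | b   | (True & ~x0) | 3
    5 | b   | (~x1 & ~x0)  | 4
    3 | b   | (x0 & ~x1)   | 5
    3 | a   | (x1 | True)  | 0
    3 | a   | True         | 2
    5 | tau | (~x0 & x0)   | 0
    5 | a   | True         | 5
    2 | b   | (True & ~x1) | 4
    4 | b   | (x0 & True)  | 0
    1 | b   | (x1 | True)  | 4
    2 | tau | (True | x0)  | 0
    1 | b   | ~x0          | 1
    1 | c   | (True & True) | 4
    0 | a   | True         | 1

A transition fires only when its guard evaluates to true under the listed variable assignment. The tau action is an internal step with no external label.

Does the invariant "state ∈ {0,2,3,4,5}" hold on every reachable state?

Inv-set: {0,2,3,4,5}
Reach set: {0,1,4}
  0: ✓
  1: VIOLATES
  4: ✓
reach 1 via a — violates

Answer: INVARIANT VIOLATED at state 1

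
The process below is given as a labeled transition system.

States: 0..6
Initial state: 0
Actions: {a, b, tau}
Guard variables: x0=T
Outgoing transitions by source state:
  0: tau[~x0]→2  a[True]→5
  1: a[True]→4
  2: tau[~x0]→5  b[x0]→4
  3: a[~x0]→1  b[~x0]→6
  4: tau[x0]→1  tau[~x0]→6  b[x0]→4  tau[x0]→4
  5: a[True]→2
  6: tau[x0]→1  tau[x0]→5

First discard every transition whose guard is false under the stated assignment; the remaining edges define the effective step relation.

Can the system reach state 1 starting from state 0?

After dropping false guards: 9 live edges.
depth 0: {0}
depth 1: {5}  cumulative {0,5}
depth 2: {2}  cumulative {0,2,5}
depth 3: {4}  cumulative {0,2,4,5}
depth 4: {1}  cumulative {0,1,2,4,5}
Reach set: {0,1,2,4,5}
trace reaching 1: a·a·b·tau

Answer: REACHABLE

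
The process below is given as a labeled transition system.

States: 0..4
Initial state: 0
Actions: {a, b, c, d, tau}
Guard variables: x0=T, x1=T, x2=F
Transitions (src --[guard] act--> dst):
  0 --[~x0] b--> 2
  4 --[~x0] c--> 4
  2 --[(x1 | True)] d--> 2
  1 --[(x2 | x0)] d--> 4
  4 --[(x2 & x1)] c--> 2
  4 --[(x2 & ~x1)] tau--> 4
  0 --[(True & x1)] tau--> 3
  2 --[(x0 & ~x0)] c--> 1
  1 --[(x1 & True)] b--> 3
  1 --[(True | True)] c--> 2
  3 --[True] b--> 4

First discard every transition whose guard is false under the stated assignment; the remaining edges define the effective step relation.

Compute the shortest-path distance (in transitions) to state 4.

Answer: 2

Working:
BFS to 4:
  L0 = {0}
  L1 = {3}
  L2 = {4}
depth(4)=2, e.g. tau·b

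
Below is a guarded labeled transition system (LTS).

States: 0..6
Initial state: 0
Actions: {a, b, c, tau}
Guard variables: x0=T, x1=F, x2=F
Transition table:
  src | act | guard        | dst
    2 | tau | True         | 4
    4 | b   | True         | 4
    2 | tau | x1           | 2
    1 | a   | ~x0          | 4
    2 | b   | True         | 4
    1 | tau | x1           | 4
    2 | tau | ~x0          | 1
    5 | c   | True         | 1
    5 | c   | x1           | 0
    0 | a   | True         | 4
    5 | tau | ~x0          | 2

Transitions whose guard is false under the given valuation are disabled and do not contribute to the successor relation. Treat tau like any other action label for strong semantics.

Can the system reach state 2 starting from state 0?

After dropping false guards: 5 live edges.
Layer 0: {0}
Layer 1: {4}  now seen {0,4}
R = {0,4}

Answer: UNREACHABLE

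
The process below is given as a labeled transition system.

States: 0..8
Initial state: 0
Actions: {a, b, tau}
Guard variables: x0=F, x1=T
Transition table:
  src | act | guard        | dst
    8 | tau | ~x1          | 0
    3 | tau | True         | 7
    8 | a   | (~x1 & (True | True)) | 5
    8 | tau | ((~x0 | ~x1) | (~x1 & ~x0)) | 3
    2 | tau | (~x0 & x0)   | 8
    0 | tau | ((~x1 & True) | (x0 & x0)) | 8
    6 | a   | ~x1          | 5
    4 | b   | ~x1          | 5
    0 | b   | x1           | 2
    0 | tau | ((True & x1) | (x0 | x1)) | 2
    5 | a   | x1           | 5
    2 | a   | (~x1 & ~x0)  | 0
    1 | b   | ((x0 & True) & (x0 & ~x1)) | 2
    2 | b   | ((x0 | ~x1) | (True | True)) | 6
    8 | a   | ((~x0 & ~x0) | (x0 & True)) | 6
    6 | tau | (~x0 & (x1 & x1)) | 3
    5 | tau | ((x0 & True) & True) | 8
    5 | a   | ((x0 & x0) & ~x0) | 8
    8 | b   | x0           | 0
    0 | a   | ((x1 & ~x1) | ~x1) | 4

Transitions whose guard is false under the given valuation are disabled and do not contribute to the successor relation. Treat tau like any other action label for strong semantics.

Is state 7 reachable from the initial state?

Guard filter leaves 8 enabled edge(s).
depth 0: {0}
depth 1: {2}  total {0,2}
depth 2: {6}  total {0,2,6}
depth 3: {3}  total {0,2,3,6}
depth 4: {7}  total {0,2,3,6,7}
Reach set: {0,2,3,6,7}
trace reaching 7: b·b·tau·tau

Answer: REACHABLE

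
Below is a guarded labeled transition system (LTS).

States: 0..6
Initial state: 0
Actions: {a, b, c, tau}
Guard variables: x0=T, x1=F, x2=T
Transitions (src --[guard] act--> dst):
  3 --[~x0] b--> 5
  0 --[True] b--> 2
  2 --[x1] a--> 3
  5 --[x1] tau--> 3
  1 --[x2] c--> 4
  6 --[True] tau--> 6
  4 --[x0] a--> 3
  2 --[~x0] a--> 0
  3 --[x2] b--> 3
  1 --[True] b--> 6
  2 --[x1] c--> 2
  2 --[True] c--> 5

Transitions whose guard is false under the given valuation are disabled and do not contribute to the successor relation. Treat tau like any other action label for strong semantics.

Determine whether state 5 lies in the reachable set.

Guard filter leaves 7 enabled edge(s).
L0 = {0}
L1 = {2}  total {0,2}
L2 = {5}  total {0,2,5}
Reachable = {0,2,5}
trace reaching 5: b·c

Answer: REACHABLE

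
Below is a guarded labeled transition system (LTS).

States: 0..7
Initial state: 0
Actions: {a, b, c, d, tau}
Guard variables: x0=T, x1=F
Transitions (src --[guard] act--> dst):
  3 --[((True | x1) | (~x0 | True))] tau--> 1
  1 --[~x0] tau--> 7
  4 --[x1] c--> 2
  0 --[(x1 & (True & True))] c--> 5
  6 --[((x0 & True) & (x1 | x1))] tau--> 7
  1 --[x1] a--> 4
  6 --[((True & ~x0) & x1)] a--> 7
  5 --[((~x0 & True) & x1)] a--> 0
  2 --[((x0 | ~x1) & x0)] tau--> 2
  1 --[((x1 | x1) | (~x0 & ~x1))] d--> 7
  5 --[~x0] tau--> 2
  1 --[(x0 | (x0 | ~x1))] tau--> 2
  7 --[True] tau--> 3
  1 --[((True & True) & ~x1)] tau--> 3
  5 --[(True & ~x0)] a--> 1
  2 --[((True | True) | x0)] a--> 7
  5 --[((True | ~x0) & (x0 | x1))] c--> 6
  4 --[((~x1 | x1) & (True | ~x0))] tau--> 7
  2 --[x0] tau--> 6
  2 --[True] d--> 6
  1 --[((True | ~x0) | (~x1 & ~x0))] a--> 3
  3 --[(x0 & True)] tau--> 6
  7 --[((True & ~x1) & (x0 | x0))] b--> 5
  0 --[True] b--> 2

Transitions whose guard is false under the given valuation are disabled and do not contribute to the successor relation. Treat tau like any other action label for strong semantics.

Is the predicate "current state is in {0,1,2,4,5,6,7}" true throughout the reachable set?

Allowed set {0,1,2,4,5,6,7}
Reach set: {0,1,2,3,5,6,7}
  0: ok
  1: ok
  2: ok
  3: VIOLATES
  5: ok
  6: ok
  7: ok
reach 3 via b·a·tau — violates

Answer: INVARIANT VIOLATED at state 3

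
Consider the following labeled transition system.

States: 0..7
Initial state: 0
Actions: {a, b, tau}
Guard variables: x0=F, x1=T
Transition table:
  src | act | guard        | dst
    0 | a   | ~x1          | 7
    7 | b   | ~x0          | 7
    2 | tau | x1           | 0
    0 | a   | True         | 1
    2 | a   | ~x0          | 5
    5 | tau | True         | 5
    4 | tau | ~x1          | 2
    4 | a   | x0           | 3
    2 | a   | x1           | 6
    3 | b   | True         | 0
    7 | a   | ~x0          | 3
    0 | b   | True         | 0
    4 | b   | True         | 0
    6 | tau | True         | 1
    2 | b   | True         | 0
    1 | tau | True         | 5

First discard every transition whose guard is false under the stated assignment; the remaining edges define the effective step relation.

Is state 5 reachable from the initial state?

Answer: REACHABLE

Trace:
After dropping false guards: 13 live edges.
depth 0: {0}
depth 1: {1}  total {0,1}
depth 2: {5}  total {0,1,5}
Reachable = {0,1,5}
trace reaching 5: a·tau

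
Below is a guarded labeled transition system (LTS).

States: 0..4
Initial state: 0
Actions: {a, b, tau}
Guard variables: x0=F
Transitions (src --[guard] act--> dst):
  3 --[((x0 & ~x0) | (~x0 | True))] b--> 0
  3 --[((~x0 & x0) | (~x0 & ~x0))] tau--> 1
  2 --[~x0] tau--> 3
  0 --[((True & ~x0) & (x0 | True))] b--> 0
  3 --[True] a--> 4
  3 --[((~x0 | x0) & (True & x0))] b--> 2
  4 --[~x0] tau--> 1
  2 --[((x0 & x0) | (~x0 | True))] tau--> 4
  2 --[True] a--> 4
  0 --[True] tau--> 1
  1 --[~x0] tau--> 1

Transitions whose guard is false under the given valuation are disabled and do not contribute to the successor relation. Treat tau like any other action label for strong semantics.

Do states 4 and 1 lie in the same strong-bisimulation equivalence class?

Answer: BISIMILAR

Trace:
Compute ~ classes (split until stable):
  round 0: {{0,1,2,3,4}}
  round 1: {{0},{1,4},{2},{3}}
Fixed point at round 2; 4 class(es).
[4]={1,4}  [1]={1,4}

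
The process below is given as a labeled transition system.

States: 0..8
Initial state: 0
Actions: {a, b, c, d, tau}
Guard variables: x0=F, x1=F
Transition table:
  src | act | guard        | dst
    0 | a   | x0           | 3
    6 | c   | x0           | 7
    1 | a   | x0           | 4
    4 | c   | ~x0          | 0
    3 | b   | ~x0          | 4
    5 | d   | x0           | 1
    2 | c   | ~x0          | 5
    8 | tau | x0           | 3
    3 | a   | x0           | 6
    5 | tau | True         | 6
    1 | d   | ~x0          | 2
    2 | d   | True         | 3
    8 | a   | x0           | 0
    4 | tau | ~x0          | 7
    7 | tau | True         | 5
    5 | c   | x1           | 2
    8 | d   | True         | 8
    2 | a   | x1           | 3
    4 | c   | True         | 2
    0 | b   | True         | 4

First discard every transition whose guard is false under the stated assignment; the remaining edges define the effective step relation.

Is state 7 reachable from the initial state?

11 transition(s) survive guard evaluation.
Layer 0: {0}
Layer 1: {4}  now seen {0,4}
Layer 2: {2,7}  now seen {0,2,4,7}
Layer 3: {3,5}  now seen {0,2,3,4,5,7}
Layer 4: {6}  now seen {0,2,3,4,5,6,7}
Reachable = {0,2,3,4,5,6,7}
Path to 7: b·tau

Answer: REACHABLE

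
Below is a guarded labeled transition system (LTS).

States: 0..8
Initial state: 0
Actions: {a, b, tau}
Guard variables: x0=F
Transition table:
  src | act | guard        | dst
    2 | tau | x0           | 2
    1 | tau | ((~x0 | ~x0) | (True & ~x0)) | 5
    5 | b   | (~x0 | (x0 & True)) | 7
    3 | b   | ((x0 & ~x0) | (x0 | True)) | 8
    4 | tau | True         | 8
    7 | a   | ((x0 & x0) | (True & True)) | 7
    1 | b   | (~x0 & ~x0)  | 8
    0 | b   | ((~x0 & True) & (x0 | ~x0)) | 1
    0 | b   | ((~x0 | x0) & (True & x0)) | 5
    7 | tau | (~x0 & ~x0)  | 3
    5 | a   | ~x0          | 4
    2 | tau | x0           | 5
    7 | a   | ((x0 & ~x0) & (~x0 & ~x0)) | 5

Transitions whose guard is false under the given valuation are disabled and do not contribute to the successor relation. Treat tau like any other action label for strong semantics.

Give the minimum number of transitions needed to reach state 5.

Answer: 2

Trace:
BFS to 5:
  L0 = {0}
  L1 = {1}
  L2 = {5,8}
5 enters at depth 2; path b·tau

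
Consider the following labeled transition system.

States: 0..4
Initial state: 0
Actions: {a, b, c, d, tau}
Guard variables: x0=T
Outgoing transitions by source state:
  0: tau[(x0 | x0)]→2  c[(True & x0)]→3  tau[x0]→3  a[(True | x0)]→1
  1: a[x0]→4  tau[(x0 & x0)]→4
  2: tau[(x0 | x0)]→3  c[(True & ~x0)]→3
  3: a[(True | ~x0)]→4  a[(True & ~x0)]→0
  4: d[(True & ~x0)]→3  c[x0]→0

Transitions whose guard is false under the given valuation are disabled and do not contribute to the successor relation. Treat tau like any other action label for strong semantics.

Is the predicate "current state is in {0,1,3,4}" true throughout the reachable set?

Answer: INVARIANT VIOLATED at state 2

Analysis:
Inv-set: {0,1,3,4}
Reach set: {0,1,2,3,4}
  0: ✓
  1: ✓
  2: outside
  3: ✓
  4: ✓
counterexample path to 2: tau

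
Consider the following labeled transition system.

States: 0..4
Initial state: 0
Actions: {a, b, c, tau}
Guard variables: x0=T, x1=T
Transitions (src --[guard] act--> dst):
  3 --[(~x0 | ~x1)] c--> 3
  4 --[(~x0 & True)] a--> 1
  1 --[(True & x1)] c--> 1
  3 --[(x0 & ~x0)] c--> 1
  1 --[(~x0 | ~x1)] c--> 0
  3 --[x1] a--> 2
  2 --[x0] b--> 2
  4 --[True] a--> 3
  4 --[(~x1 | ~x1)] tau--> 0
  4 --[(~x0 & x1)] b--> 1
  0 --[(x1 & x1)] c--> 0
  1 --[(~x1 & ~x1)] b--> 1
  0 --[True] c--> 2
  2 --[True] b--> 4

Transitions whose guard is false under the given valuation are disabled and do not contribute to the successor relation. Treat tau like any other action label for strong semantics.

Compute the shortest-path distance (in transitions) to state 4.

Answer: 2

Working:
Layered search for 4:
  depth 0: {0}
  depth 1: {2}
  depth 2: {4}
first hit 4 at d=2 via c·b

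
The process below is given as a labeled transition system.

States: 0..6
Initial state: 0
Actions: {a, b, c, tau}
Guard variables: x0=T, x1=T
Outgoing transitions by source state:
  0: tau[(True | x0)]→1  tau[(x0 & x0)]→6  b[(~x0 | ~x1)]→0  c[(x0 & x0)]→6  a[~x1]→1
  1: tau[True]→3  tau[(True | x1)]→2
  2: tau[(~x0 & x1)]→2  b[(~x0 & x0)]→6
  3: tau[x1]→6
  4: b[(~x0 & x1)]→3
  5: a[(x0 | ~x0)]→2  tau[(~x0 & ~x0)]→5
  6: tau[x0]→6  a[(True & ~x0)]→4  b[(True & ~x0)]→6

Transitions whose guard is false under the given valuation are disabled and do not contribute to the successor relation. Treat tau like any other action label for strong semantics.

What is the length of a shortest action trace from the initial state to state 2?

Answer: 2

Analysis:
Breadth-first toward 2:
  depth 0: {0}
  depth 1: {1,6}
  depth 2: {2,3}
2 enters at depth 2; path tau·tau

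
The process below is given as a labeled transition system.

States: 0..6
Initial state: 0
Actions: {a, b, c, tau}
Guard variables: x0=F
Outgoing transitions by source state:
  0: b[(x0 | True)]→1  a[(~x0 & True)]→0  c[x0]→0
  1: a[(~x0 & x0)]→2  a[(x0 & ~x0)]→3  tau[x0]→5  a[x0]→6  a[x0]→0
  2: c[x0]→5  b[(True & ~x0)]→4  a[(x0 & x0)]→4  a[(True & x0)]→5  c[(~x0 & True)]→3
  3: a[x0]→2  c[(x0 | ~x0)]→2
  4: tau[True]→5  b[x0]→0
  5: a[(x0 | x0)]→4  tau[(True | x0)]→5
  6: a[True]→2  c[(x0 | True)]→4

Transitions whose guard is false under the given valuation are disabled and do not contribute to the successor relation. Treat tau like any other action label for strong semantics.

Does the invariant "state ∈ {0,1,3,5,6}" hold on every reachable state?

Answer: INVARIANT HOLDS

Analysis:
Safe = {0,1,3,5,6}
Reachable = {0,1}
  0: ok
  1: ok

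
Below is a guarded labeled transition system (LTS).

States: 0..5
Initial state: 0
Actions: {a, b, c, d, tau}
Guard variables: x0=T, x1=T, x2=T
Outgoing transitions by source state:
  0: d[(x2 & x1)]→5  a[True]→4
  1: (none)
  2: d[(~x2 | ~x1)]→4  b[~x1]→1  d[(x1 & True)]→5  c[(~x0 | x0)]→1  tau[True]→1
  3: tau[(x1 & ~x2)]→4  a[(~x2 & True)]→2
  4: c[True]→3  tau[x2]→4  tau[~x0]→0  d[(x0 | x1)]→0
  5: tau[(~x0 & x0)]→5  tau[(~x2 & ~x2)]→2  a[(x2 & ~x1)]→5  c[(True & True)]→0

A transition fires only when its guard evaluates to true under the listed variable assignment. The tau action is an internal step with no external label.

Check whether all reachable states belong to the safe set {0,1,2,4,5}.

Safe = {0,1,2,4,5}
R = {0,3,4,5}
  0: ok
  3: ✗ unsafe
  4: ok
  5: ok
counterexample path to 3: a·c

Answer: INVARIANT VIOLATED at state 3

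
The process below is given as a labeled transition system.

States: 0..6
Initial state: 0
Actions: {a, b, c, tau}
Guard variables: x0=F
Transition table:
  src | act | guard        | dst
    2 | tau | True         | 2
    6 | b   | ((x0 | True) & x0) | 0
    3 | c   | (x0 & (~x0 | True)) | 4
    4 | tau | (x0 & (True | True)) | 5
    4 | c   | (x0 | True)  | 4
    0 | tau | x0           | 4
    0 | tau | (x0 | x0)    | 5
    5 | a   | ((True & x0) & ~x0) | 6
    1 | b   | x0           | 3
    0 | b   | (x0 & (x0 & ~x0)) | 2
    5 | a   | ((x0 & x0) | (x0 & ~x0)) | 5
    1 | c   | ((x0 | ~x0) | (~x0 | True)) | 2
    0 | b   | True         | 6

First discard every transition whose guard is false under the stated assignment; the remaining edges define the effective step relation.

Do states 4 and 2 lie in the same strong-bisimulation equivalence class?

Answer: NOT BISIMILAR

Trace:
Compute ~ classes (split until stable):
  π0 = {{0,1,2,3,4,5,6}}
  π1 = {{0},{1,4},{2},{3,5,6}}
  π2 = {{0},{1},{2},{3,5,6},{4}}
Fixed point at round 3; 5 class(es).
4∈{4}, 2∈{2}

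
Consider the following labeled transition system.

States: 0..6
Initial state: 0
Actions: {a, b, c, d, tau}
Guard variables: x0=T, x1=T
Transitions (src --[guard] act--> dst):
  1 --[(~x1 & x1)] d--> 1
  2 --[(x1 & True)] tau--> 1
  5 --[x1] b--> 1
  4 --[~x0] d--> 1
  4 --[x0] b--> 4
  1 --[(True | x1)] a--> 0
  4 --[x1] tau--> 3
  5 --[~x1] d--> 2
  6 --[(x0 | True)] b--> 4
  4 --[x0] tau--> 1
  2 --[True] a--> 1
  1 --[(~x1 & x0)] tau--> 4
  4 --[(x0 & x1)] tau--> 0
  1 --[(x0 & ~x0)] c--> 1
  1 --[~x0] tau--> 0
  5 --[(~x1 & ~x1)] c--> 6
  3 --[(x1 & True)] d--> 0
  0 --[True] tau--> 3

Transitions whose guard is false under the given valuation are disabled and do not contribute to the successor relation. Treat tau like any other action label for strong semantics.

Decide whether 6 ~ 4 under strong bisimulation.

Answer: NOT BISIMILAR

Trace:
Compute ~ classes (split until stable):
  π0 = {{0,1,2,3,4,5,6}}
  π1 = {{0},{1},{2},{3},{4},{5,6}}
  π2 = {{0},{1},{2},{3},{4},{5},{6}}
stable after 3 split(s): 7 block(s)
class of 6: {6}; class of 4: {4}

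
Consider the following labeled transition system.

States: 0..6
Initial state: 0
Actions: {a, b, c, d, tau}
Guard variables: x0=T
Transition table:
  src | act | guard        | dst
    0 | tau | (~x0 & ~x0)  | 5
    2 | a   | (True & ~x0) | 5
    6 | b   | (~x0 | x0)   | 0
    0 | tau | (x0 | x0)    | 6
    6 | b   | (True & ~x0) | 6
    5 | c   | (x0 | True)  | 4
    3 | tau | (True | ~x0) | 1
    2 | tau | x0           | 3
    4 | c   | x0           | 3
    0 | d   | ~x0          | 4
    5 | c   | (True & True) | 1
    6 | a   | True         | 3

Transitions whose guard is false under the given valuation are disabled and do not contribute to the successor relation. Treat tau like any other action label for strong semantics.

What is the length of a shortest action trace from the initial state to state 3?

Layered search for 3:
  L0 = {0}
  L1 = {6}
  L2 = {3}
depth(3)=2, e.g. tau·a

Answer: 2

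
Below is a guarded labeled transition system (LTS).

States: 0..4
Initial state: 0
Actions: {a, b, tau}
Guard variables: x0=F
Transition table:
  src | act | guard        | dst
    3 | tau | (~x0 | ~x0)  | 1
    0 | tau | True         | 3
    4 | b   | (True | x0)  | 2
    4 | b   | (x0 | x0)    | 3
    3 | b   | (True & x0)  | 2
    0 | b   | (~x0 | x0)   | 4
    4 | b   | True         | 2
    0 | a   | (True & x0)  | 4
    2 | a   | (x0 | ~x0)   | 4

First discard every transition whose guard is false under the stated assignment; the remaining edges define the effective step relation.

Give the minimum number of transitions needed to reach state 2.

BFS to 2:
  Layer 0: {0}
  Layer 1: {3,4}
  Layer 2: {1,2}
2 enters at depth 2; path b·b

Answer: 2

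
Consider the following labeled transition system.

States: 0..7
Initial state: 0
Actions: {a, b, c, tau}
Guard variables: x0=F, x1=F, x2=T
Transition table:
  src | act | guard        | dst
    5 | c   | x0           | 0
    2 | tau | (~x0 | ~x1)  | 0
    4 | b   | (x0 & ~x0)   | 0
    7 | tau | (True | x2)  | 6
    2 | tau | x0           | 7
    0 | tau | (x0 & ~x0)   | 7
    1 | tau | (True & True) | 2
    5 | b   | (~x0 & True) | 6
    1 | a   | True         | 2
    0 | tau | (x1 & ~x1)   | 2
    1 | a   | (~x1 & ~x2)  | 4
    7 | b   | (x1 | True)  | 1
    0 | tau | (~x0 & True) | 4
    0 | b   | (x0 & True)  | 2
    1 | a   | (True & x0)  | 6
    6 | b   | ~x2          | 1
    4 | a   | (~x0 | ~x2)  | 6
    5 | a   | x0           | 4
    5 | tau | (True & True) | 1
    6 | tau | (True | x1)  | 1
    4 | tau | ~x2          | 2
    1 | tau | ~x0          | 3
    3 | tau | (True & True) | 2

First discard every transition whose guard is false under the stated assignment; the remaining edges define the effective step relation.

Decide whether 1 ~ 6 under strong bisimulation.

Refine partition for ~:
  π0 = {{0,1,2,3,4,5,6,7}}
  π1 = {{0,2,3,6},{1},{4},{5,7}}
  π2 = {{0},{1},{2,3},{4},{5},{6},{7}}
  π3 = {{0},{1},{2},{3},{4},{5},{6},{7}}
stable after 4 split(s): 8 block(s)
1∈{1}, 6∈{6}

Answer: NOT BISIMILAR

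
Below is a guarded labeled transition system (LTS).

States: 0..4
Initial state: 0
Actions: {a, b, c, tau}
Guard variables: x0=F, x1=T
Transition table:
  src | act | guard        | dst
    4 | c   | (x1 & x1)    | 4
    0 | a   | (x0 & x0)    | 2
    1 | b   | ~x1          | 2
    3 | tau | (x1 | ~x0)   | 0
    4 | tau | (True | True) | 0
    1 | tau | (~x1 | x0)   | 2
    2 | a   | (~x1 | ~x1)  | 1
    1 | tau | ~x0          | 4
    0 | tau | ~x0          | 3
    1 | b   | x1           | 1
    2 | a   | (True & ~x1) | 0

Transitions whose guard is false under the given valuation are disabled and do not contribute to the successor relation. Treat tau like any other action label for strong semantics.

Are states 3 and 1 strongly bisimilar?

Compute ~ classes (split until stable):
  round 0: {{0,1,2,3,4}}
  round 1: {{0,3},{1},{2},{4}}
Fixed point at round 2; 4 class(es).
3∈{0,3}, 1∈{1}

Answer: NOT BISIMILAR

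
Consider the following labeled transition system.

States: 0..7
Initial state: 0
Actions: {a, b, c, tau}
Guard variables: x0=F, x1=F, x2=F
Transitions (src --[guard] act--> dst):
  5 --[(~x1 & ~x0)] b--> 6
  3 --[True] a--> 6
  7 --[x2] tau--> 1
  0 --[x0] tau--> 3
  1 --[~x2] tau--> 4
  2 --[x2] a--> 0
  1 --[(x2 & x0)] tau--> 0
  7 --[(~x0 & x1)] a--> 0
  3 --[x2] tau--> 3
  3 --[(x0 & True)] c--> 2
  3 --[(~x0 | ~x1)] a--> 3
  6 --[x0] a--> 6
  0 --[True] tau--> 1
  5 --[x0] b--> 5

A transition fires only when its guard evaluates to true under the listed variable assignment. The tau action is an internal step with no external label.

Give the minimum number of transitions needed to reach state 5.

Answer: UNREACHABLE

Trace:
Breadth-first toward 5:
  depth 0: {0}
  depth 1: {1}
  depth 2: {4}
5 never appears.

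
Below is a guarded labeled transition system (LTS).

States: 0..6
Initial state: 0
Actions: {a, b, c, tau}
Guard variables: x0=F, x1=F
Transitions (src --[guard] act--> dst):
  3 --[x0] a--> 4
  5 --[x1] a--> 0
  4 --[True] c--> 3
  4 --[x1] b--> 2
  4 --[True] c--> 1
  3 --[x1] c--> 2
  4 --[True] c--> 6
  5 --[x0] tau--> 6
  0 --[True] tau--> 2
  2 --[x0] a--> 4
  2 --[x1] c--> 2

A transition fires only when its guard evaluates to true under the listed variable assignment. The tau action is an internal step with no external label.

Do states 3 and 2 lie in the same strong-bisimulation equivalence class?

Compute ~ classes (split until stable):
  P[0] = {{0,1,2,3,4,5,6}}
  P[1] = {{0},{1,2,3,5,6},{4}}
stable after 2 split(s): 3 block(s)
3∈{1,2,3,5,6}, 2∈{1,2,3,5,6}

Answer: BISIMILAR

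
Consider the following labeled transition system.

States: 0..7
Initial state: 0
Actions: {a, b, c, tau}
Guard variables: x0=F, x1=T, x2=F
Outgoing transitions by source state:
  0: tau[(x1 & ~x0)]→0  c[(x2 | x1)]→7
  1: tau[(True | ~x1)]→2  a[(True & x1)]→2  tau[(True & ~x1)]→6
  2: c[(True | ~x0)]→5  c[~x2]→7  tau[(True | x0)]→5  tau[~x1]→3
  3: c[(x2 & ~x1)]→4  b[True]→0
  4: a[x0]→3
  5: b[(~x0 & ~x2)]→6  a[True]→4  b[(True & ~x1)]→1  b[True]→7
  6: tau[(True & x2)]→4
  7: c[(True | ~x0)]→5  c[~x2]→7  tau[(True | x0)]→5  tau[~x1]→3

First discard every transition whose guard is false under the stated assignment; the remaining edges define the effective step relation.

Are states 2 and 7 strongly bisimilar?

Refine partition for ~:
  π0 = {{0,1,2,3,4,5,6,7}}
  π1 = {{0,2,7},{1},{3},{4,6},{5}}
  π2 = {{0},{1},{2,7},{3},{4,6},{5}}
Fixed point at round 3; 6 class(es).
class of 2: {2,7}; class of 7: {2,7}

Answer: BISIMILAR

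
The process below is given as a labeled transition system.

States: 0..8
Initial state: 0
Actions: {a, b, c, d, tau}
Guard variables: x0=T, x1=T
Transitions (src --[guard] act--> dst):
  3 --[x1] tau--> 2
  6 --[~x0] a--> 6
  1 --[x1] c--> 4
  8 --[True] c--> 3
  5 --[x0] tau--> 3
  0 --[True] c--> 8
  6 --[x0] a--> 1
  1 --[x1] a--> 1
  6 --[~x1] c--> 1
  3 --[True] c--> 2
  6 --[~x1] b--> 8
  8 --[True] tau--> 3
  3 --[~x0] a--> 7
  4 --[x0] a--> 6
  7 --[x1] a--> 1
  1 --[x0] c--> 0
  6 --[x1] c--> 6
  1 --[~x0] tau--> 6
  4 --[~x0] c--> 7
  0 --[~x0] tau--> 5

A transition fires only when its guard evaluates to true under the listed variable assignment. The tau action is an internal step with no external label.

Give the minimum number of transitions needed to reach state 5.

Answer: UNREACHABLE

Analysis:
Breadth-first toward 5:
  depth 0: {0}
  depth 1: {8}
  depth 2: {3}
  depth 3: {2}
5 never appears.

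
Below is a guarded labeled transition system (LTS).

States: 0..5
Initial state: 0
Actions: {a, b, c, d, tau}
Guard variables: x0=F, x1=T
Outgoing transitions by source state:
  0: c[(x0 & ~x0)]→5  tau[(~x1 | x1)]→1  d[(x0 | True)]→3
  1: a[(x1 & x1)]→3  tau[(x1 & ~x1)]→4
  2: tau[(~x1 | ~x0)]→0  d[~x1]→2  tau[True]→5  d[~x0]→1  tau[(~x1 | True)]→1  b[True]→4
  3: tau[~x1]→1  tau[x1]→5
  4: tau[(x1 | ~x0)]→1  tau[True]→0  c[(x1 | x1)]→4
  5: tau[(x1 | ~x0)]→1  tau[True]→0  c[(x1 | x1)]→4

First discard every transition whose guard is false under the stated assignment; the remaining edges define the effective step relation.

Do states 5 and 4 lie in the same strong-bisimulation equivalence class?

Bisimulation quotient by refinement:
  P[0] = {{0,1,2,3,4,5}}
  P[1] = {{0},{1},{2},{3},{4,5}}
5 equivalence class(es) (converged in 2)
class of 5: {4,5}; class of 4: {4,5}

Answer: BISIMILAR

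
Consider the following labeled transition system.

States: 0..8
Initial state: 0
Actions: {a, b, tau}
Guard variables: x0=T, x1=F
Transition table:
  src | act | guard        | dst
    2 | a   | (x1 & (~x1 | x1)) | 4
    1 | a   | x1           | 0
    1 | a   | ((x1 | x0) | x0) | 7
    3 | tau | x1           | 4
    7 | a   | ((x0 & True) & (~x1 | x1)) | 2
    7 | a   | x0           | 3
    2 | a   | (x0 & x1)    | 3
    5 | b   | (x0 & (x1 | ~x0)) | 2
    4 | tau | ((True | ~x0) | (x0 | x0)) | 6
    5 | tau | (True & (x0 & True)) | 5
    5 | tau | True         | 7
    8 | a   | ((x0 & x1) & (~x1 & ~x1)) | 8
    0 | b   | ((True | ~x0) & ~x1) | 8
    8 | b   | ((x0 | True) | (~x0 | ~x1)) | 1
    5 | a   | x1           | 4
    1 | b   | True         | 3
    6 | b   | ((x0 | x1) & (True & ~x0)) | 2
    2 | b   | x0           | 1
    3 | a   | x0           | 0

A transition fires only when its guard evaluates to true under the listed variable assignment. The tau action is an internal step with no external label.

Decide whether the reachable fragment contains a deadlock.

Reachable = {0,1,2,3,7,8}
  0: b→8  [deg 1]
  1: a→7  b→3  [deg 2]
  2: b→1  [deg 1]
  3: a→0  [deg 1]
  7: a→2  a→3  [deg 2]
  8: b→1  [deg 1]

Answer: DEADLOCK-FREE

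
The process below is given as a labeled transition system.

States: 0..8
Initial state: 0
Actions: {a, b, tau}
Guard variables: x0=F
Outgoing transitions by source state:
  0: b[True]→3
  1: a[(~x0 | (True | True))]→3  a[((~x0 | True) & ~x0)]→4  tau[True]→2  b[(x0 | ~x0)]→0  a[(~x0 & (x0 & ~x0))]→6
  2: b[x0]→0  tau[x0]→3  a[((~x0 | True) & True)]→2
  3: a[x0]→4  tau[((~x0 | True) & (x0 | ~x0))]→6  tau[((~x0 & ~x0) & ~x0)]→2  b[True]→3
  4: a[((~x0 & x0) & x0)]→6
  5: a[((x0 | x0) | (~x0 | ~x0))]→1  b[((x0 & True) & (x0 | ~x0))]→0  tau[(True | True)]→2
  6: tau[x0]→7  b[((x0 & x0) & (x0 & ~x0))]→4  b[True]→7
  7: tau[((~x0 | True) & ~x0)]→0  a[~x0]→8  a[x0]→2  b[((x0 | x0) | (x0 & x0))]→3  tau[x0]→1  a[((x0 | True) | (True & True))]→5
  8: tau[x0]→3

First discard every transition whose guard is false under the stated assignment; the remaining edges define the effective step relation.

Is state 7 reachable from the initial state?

Answer: REACHABLE

Analysis:
After dropping false guards: 15 live edges.
L0 = {0}
L1 = {3}  total {0,3}
L2 = {2,6}  total {0,2,3,6}
L3 = {7}  total {0,2,3,6,7}
L4 = {5,8}  total {0,2,3,5,6,7,8}
L5 = {1}  total {0,1,2,3,5,6,7,8}
L6 = {4}  total {0,1,2,3,4,5,6,7,8}
R = {0,1,2,3,4,5,6,7,8}
Path to 7: b·tau·b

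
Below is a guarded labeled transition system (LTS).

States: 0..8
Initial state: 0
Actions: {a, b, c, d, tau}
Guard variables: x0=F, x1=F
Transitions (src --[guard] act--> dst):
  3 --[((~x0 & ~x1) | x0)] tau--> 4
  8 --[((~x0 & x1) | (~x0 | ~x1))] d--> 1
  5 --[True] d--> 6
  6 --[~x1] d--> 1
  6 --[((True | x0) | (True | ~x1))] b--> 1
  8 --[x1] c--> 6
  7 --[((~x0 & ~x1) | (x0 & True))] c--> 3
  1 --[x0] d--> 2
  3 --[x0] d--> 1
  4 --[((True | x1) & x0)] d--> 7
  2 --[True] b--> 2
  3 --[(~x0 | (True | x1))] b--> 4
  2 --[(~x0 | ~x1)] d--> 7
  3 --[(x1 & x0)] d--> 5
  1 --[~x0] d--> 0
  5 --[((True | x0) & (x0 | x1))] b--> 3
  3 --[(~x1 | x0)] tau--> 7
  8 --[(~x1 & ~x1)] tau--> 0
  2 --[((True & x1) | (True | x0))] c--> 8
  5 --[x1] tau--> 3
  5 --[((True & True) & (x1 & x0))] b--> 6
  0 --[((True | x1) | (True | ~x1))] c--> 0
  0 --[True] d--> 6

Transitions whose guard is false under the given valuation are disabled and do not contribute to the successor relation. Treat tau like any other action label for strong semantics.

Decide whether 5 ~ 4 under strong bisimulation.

Compute ~ classes (split until stable):
  P[0] = {{0,1,2,3,4,5,6,7,8}}
  P[1] = {{0},{1,5},{2},{3},{4},{6},{7},{8}}
  P[2] = {{0},{1},{2},{3},{4},{5},{6},{7},{8}}
9 equivalence class(es) (converged in 3)
[5]={5}  [4]={4}

Answer: NOT BISIMILAR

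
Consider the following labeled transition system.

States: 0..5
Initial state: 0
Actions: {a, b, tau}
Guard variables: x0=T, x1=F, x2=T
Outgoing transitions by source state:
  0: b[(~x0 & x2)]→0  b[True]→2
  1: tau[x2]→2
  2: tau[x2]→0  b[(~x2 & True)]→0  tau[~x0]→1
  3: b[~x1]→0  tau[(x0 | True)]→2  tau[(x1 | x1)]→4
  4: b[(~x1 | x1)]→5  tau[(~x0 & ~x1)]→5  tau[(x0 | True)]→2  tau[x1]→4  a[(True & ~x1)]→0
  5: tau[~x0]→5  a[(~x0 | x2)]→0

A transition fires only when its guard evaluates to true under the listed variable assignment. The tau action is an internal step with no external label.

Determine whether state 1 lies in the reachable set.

9 transition(s) survive guard evaluation.
depth 0: {0}
depth 1: {2}  now seen {0,2}
Reach set: {0,2}

Answer: UNREACHABLE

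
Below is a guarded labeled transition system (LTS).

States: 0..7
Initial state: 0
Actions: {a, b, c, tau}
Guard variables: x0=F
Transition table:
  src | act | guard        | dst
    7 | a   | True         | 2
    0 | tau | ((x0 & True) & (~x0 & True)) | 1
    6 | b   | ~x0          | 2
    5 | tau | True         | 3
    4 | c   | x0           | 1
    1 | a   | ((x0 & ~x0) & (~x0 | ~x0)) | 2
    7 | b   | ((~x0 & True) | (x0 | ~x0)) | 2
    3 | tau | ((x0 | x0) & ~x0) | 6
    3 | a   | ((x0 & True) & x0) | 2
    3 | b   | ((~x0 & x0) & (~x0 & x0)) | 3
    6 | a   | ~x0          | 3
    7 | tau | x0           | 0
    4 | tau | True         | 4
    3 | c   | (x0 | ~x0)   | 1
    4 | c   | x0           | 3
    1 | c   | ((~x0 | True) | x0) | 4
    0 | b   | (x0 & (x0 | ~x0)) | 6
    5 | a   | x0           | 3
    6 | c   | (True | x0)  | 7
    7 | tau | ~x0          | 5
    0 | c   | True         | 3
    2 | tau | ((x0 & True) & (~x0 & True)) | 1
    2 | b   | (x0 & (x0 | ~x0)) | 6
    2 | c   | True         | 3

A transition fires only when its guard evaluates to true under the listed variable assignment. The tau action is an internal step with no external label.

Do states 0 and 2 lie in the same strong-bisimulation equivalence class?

Compute ~ classes (split until stable):
  π0 = {{0,1,2,3,4,5,6,7}}
  π1 = {{0,1,2,3},{4,5},{6},{7}}
  π2 = {{0,2,3},{1},{4},{5},{6},{7}}
  π3 = {{0,2},{1},{3},{4},{5},{6},{7}}
stable after 4 split(s): 7 block(s)
class of 0: {0,2}; class of 2: {0,2}

Answer: BISIMILAR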